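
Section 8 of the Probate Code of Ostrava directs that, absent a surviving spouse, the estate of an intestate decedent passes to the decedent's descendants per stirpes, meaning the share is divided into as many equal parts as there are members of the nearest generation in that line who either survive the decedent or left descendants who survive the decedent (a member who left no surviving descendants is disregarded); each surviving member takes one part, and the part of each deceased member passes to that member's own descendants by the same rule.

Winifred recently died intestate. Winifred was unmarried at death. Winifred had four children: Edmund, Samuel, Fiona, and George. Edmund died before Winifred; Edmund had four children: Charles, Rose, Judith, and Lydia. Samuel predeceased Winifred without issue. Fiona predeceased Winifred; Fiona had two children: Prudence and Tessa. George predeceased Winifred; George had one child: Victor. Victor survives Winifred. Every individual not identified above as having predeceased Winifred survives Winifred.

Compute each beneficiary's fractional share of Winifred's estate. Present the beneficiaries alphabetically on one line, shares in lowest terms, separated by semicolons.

Charles 1/12; Judith 1/12; Lydia 1/12; Prudence 1/6; Rose 1/12; Tessa 1/6; Victor 1/3

There is no surviving spouse, so the entire estate passes to Winifred's descendants per stirpes.
Samuel left no surviving issue, so that branch lapses and is disregarded.
The estate is divided into 3 equal shares of 1/3 among Edmund, Fiona, George.
Edmund predeceased; the 1/3 allotted to Edmund's branch passes to Edmund's issue by representation.
The 1/3 is divided into 4 equal shares of 1/12 among Charles, Rose, Judith, Lydia.
Charles is living and takes 1/12.
Rose is living and takes 1/12.
Judith is living and takes 1/12.
Lydia is living and takes 1/12.
Fiona predeceased; the 1/3 allotted to Fiona's branch passes to Fiona's issue by representation.
The 1/3 is divided into 2 equal shares of 1/6 among Prudence, Tessa.
Prudence is living and takes 1/6.
Tessa is living and takes 1/6.
George predeceased; the 1/3 allotted to George's branch passes to George's issue by representation.
Victor is the sole taker at this level and receives the full 1/3.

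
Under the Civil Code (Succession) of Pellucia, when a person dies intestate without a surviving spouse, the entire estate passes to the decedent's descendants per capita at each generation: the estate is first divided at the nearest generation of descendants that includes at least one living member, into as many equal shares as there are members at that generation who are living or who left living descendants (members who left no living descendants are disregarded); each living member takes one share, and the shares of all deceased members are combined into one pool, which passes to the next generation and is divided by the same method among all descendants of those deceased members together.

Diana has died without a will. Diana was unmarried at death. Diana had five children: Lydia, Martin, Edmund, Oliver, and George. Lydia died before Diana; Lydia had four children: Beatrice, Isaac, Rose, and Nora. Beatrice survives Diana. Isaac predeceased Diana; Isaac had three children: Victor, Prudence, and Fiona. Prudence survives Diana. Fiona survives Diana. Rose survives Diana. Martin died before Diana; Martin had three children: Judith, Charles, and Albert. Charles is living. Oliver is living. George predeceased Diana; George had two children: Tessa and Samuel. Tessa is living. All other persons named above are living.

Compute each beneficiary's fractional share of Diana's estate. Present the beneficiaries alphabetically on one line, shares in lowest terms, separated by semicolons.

Albert 1/15; Beatrice 1/15; Charles 1/15; Edmund 1/5; Fiona 1/45; Judith 1/15; Nora 1/15; Oliver 1/5; Prudence 1/45; Rose 1/15; Samuel 1/15; Tessa 1/15; Victor 1/45

There is no surviving spouse, so the entire estate passes to Diana's descendants per capita at each generation.
At generation 1 (Lydia, Martin, Edmund, Oliver, George) there are 5 shares of (1)/5 = 1/5 each.
Living: Edmund and Oliver — each takes 1/5.
Deceased: Lydia, Martin, and George. Their combined 3/5 is pooled and carried to generation 2.
At generation 2 (Beatrice, Isaac, Rose, Nora, Judith, Charles, Albert, Tessa, Samuel) there are 9 shares of (3/5)/9 = 1/15 each.
Living: Beatrice, Rose, Nora, Judith, Charles, Albert, Tessa, and Samuel — each takes 1/15.
Deceased: Isaac. That 1/15 share is carried to generation 3.
At generation 3 (Victor, Prudence, Fiona) there are 3 shares of (1/15)/3 = 1/45 each.
Living: Victor, Prudence, and Fiona — each takes 1/45.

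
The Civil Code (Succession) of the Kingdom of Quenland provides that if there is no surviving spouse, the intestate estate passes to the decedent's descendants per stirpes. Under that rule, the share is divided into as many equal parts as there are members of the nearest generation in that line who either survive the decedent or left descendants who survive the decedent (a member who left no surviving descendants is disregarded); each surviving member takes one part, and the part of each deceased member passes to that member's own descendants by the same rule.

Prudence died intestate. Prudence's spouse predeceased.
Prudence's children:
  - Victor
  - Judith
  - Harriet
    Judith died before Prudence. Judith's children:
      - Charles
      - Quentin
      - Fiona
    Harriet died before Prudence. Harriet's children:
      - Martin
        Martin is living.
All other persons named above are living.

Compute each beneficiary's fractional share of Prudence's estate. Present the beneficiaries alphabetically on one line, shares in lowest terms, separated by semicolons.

There is no surviving spouse, so the entire estate passes to Prudence's descendants per stirpes.
The estate is divided into 3 equal shares of 1/3 among Victor, Judith, Harriet.
Victor is living and takes 1/3.
Judith predeceased; the 1/3 allotted to Judith's branch passes to Judith's issue by representation.
The 1/3 is divided into 3 equal shares of 1/9 among Charles, Quentin, Fiona.
Charles is living and takes 1/9.
Quentin is living and takes 1/9.
Fiona is living and takes 1/9.
Harriet predeceased; the 1/3 allotted to Harriet's branch passes to Harriet's issue by representation.
Martin is the sole taker at this level and receives the full 1/3.

Charles 1/9; Fiona 1/9; Martin 1/3; Quentin 1/9; Victor 1/3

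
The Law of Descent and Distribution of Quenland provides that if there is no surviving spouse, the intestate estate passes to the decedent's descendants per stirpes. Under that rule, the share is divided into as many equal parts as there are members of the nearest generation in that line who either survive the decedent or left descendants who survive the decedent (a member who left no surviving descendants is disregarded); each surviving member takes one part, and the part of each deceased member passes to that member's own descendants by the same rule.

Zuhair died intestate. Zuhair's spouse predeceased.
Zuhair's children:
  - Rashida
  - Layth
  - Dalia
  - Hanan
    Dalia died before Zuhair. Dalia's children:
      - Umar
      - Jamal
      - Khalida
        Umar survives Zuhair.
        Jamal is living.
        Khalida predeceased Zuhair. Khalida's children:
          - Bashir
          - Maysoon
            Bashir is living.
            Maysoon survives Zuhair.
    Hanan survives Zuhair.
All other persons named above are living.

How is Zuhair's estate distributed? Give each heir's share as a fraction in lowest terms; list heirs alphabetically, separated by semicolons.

Bashir 1/24; Hanan 1/4; Jamal 1/12; Layth 1/4; Maysoon 1/24; Rashida 1/4; Umar 1/12

There is no surviving spouse, so the entire estate passes to Zuhair's descendants per stirpes.
The estate is divided into 4 equal shares of 1/4 among Rashida, Layth, Dalia, Hanan.
Rashida is living and takes 1/4.
Layth is living and takes 1/4.
Dalia predeceased; the 1/4 allotted to Dalia's branch passes to Dalia's issue by representation.
The 1/4 is divided into 3 equal shares of 1/12 among Umar, Jamal, Khalida.
Umar is living and takes 1/12.
Jamal is living and takes 1/12.
Khalida predeceased; the 1/12 allotted to Khalida's branch passes to Khalida's issue by representation.
The 1/12 is divided into 2 equal shares of 1/24 among Bashir, Maysoon.
Bashir is living and takes 1/24.
Maysoon is living and takes 1/24.
Hanan is living and takes 1/4.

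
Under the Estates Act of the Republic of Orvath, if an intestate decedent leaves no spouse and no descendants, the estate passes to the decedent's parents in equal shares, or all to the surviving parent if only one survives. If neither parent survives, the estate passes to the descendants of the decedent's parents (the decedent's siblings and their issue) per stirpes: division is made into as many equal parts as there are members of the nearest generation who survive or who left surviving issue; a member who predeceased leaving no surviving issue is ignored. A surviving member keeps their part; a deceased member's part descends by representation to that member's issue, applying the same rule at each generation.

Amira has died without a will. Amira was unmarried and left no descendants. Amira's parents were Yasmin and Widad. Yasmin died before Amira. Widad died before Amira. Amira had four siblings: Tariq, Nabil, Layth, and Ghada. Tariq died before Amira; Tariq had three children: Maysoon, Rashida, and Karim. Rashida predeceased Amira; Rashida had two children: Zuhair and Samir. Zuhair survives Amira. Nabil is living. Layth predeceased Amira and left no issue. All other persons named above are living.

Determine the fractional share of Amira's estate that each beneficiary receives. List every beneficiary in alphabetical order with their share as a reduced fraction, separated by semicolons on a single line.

Ghada 1/3; Karim 1/9; Maysoon 1/9; Nabil 1/3; Samir 1/18; Zuhair 1/18

Neither parent survives and there are no descendants, so the estate passes to Amira's siblings and their issue per stirpes.
Layth left no surviving issue, so that branch lapses and is disregarded.
The estate is divided into 3 equal shares of 1/3 among Tariq, Nabil, Ghada.
Tariq predeceased; the 1/3 allotted to Tariq's branch passes to Tariq's issue by representation.
The 1/3 is divided into 3 equal shares of 1/9 among Maysoon, Rashida, Karim.
Maysoon is living and takes 1/9.
Rashida predeceased; the 1/9 allotted to Rashida's branch passes to Rashida's issue by representation.
The 1/9 is divided into 2 equal shares of 1/18 among Zuhair, Samir.
Zuhair is living and takes 1/18.
Samir is living and takes 1/18.
Karim is living and takes 1/9.
Nabil is living and takes 1/3.
Ghada is living and takes 1/3.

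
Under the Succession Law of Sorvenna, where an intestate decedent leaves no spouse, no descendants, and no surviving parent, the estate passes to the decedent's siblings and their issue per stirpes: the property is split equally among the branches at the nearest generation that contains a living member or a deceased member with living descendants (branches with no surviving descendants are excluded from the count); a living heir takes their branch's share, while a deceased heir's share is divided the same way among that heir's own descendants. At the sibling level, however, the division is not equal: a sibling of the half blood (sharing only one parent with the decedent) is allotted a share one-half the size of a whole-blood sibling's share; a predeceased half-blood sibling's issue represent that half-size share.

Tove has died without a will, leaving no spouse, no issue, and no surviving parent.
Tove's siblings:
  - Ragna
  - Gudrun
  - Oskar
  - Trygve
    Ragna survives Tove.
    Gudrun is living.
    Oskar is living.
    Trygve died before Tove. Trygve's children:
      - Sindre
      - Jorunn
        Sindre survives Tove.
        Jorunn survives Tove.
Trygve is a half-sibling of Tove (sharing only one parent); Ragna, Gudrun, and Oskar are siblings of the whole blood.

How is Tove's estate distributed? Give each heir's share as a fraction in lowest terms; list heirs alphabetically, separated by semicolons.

Gudrun 2/7; Jorunn 1/14; Oskar 2/7; Ragna 2/7; Sindre 1/14

No spouse, descendants, or parent survives, so the estate passes to Tove's siblings per stirpes.
Half-blood siblings count for one-half the weight of whole-blood siblings at the initial division.
Dividing 1 in proportion to weights (total weight 7/2): Ragna (weight 1) → 2/7; Gudrun (weight 1) → 2/7; Oskar (weight 1) → 2/7; Trygve (weight 1/2) → 1/7.
Ragna is living and takes 2/7.
Gudrun is living and takes 2/7.
Oskar is living and takes 2/7.
Trygve predeceased; the 1/7 allotted to Trygve's branch passes to Trygve's issue by representation.
The 1/7 is divided into 2 equal shares of 1/14 among Sindre, Jorunn.
Sindre is living and takes 1/14.
Jorunn is living and takes 1/14.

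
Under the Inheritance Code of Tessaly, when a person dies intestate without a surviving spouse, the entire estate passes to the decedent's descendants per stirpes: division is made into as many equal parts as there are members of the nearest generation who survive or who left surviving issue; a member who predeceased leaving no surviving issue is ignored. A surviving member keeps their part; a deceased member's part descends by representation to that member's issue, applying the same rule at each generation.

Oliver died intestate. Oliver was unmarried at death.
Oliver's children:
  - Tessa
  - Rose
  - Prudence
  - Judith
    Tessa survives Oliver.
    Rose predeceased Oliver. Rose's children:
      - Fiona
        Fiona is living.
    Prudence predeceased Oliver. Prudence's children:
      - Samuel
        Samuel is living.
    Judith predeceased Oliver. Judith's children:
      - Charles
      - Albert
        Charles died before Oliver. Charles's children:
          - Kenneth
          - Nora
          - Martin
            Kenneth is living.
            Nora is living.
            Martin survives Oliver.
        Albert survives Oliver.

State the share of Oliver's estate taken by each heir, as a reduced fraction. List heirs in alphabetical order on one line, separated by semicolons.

There is no surviving spouse, so the entire estate passes to Oliver's descendants per stirpes.
The estate is divided into 4 equal shares of 1/4 among Tessa, Rose, Prudence, Judith.
Tessa is living and takes 1/4.
Rose predeceased; the 1/4 allotted to Rose's branch passes to Rose's issue by representation.
Fiona is the sole taker at this level and receives the full 1/4.
Prudence predeceased; the 1/4 allotted to Prudence's branch passes to Prudence's issue by representation.
Samuel is the sole taker at this level and receives the full 1/4.
Judith predeceased; the 1/4 allotted to Judith's branch passes to Judith's issue by representation.
The 1/4 is divided into 2 equal shares of 1/8 among Charles, Albert.
Charles predeceased; the 1/8 allotted to Charles's branch passes to Charles's issue by representation.
The 1/8 is divided into 3 equal shares of 1/24 among Kenneth, Nora, Martin.
Kenneth is living and takes 1/24.
Nora is living and takes 1/24.
Martin is living and takes 1/24.
Albert is living and takes 1/8.

Albert 1/8; Fiona 1/4; Kenneth 1/24; Martin 1/24; Nora 1/24; Samuel 1/4; Tessa 1/4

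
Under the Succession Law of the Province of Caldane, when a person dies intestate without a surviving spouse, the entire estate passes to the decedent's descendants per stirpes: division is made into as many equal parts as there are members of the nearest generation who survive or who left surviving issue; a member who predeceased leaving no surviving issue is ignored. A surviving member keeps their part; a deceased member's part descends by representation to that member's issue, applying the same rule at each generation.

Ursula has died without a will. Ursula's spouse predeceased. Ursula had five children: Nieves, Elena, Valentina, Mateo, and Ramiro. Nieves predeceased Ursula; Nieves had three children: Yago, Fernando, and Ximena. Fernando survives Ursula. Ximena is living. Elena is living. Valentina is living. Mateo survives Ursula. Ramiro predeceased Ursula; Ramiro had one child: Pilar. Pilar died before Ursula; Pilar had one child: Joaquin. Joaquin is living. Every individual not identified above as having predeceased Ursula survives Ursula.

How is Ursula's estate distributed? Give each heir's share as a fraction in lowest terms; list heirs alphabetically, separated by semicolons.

There is no surviving spouse, so the entire estate passes to Ursula's descendants per stirpes.
The estate is divided into 5 equal shares of 1/5 among Nieves, Elena, Valentina, Mateo, Ramiro.
Nieves predeceased; the 1/5 allotted to Nieves's branch passes to Nieves's issue by representation.
The 1/5 is divided into 3 equal shares of 1/15 among Yago, Fernando, Ximena.
Yago is living and takes 1/15.
Fernando is living and takes 1/15.
Ximena is living and takes 1/15.
Elena is living and takes 1/5.
Valentina is living and takes 1/5.
Mateo is living and takes 1/5.
Ramiro predeceased; the 1/5 allotted to Ramiro's branch passes to Ramiro's issue by representation.
Pilar's line is the sole branch at this level, so the full 1/5 passes to Pilar's issue by representation.
Joaquin is the sole taker at this level and receives the full 1/5.

Elena 1/5; Fernando 1/15; Joaquin 1/5; Mateo 1/5; Valentina 1/5; Ximena 1/15; Yago 1/15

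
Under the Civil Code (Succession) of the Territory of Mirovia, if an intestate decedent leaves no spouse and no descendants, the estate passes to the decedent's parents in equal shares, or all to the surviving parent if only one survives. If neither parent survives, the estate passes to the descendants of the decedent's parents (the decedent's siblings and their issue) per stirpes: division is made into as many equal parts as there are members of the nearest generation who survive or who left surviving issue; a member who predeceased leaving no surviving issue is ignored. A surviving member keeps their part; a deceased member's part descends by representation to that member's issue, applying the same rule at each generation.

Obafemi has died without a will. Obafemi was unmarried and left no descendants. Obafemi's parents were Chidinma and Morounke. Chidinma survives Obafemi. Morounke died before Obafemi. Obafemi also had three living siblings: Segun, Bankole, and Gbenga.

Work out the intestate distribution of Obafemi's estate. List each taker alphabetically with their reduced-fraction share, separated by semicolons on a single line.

Only one parent, Chidinma, survives, so Chidinma takes the entire estate. The siblings take nothing because a surviving parent has priority.

Chidinma 1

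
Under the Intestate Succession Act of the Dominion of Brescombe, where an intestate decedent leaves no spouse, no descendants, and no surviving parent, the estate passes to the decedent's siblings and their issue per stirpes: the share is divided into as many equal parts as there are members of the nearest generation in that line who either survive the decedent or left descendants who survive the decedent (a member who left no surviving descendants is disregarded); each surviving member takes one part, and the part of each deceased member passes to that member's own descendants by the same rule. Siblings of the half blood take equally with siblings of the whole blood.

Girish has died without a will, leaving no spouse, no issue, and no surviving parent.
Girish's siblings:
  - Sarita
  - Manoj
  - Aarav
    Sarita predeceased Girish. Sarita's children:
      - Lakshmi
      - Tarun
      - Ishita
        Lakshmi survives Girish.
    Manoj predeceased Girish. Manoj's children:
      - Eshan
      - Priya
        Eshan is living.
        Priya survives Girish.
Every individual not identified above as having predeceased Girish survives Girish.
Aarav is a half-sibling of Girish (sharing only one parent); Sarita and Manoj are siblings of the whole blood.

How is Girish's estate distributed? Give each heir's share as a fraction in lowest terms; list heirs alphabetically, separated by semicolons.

Aarav 1/3; Eshan 1/6; Ishita 1/9; Lakshmi 1/9; Priya 1/6; Tarun 1/9

No spouse, descendants, or parent survives, so the estate passes to Girish's siblings per stirpes.
Half-blood and whole-blood siblings take equally under the stated rule.
The estate is divided into 3 equal shares of 1/3 among Sarita, Manoj, Aarav.
Sarita predeceased; the 1/3 allotted to Sarita's branch passes to Sarita's issue by representation.
The 1/3 is divided into 3 equal shares of 1/9 among Lakshmi, Tarun, Ishita.
Lakshmi is living and takes 1/9.
Tarun is living and takes 1/9.
Ishita is living and takes 1/9.
Manoj predeceased; the 1/3 allotted to Manoj's branch passes to Manoj's issue by representation.
The 1/3 is divided into 2 equal shares of 1/6 among Eshan, Priya.
Eshan is living and takes 1/6.
Priya is living and takes 1/6.
Aarav is living and takes 1/3.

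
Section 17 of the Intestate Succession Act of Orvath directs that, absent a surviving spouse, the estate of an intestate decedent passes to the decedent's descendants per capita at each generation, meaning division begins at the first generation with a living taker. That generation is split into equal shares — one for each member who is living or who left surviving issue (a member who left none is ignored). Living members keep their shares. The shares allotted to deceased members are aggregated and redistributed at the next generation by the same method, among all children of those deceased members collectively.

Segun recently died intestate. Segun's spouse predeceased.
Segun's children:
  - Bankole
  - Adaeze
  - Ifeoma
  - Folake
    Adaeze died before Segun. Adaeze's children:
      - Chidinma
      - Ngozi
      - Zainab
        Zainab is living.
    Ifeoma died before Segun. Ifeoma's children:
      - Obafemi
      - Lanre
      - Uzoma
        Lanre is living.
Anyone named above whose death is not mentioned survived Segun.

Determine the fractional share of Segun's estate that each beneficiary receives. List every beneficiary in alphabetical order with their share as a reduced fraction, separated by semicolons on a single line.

There is no surviving spouse, so the entire estate passes to Segun's descendants per capita at each generation.
At generation 1 (Bankole, Adaeze, Ifeoma, Folake) there are 4 shares of (1)/4 = 1/4 each.
Living: Bankole and Folake — each takes 1/4.
Deceased: Adaeze and Ifeoma. Their combined 1/2 is pooled and carried to generation 2.
At generation 2 (Chidinma, Ngozi, Zainab, Obafemi, Lanre, Uzoma) there are 6 shares of (1/2)/6 = 1/12 each.
Living: Chidinma, Ngozi, Zainab, Obafemi, Lanre, and Uzoma — each takes 1/12.

Bankole 1/4; Chidinma 1/12; Folake 1/4; Lanre 1/12; Ngozi 1/12; Obafemi 1/12; Uzoma 1/12; Zainab 1/12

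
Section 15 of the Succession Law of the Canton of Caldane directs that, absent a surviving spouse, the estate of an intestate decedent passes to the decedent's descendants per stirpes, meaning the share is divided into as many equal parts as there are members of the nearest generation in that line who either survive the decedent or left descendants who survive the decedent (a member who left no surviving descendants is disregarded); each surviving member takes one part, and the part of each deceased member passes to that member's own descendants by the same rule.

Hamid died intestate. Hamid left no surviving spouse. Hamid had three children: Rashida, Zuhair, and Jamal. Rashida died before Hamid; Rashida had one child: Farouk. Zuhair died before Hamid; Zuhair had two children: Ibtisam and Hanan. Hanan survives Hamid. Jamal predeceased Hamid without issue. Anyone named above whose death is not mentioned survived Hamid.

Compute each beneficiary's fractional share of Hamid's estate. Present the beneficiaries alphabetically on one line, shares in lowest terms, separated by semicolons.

There is no surviving spouse, so the entire estate passes to Hamid's descendants per stirpes.
Jamal left no surviving issue, so that branch lapses and is disregarded.
The estate is divided into 2 equal shares of 1/2 among Rashida, Zuhair.
Rashida predeceased; the 1/2 allotted to Rashida's branch passes to Rashida's issue by representation.
Farouk is the sole taker at this level and receives the full 1/2.
Zuhair predeceased; the 1/2 allotted to Zuhair's branch passes to Zuhair's issue by representation.
The 1/2 is divided into 2 equal shares of 1/4 among Ibtisam, Hanan.
Ibtisam is living and takes 1/4.
Hanan is living and takes 1/4.

Farouk 1/2; Hanan 1/4; Ibtisam 1/4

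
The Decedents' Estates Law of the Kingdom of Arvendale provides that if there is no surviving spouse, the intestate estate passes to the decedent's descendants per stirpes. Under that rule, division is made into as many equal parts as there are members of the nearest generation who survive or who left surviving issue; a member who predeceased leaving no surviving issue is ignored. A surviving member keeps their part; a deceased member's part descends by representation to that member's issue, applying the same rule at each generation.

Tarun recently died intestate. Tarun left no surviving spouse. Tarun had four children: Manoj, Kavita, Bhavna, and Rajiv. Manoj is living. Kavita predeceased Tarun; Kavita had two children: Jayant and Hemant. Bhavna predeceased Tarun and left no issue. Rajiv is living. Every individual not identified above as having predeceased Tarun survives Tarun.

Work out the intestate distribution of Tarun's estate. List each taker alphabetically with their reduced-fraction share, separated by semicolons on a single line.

There is no surviving spouse, so the entire estate passes to Tarun's descendants per stirpes.
Bhavna left no surviving issue, so that branch lapses and is disregarded.
The estate is divided into 3 equal shares of 1/3 among Manoj, Kavita, Rajiv.
Manoj is living and takes 1/3.
Kavita predeceased; the 1/3 allotted to Kavita's branch passes to Kavita's issue by representation.
The 1/3 is divided into 2 equal shares of 1/6 among Jayant, Hemant.
Jayant is living and takes 1/6.
Hemant is living and takes 1/6.
Rajiv is living and takes 1/3.

Hemant 1/6; Jayant 1/6; Manoj 1/3; Rajiv 1/3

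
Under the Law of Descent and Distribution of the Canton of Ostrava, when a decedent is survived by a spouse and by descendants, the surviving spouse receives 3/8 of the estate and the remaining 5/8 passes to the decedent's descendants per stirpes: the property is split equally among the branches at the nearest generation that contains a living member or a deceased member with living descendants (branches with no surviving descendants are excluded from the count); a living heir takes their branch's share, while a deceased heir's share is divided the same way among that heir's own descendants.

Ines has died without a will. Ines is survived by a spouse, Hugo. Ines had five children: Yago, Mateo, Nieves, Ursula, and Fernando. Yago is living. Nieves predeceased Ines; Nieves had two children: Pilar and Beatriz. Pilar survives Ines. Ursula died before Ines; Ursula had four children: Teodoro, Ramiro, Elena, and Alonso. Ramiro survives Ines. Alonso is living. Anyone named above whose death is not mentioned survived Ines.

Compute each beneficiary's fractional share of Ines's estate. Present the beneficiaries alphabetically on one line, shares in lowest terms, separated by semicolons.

Alonso 1/32; Beatriz 1/16; Elena 1/32; Fernando 1/8; Hugo 3/8; Mateo 1/8; Pilar 1/16; Ramiro 1/32; Teodoro 1/32; Yago 1/8

Hugo, as surviving spouse, takes 3/8.
The remaining 5/8 passes to Ines's descendants per stirpes.
The 5/8 is divided into 5 equal shares of 1/8 among Yago, Mateo, Nieves, Ursula, Fernando.
Yago is living and takes 1/8.
Mateo is living and takes 1/8.
Nieves predeceased; the 1/8 allotted to Nieves's branch passes to Nieves's issue by representation.
The 1/8 is divided into 2 equal shares of 1/16 among Pilar, Beatriz.
Pilar is living and takes 1/16.
Beatriz is living and takes 1/16.
Ursula predeceased; the 1/8 allotted to Ursula's branch passes to Ursula's issue by representation.
The 1/8 is divided into 4 equal shares of 1/32 among Teodoro, Ramiro, Elena, Alonso.
Teodoro is living and takes 1/32.
Ramiro is living and takes 1/32.
Elena is living and takes 1/32.
Alonso is living and takes 1/32.
Fernando is living and takes 1/8.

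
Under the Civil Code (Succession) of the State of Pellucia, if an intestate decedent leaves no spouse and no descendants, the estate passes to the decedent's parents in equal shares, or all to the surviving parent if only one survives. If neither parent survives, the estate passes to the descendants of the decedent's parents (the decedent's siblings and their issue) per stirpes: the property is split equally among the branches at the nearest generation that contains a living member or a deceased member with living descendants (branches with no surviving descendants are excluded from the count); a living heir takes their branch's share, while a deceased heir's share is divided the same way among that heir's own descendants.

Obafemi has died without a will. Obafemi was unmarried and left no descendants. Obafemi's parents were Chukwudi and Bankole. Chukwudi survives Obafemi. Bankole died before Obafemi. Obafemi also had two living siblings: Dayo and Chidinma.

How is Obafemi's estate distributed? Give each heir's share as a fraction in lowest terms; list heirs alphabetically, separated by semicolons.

Chukwudi 1

Only one parent, Chukwudi, survives, so Chukwudi takes the entire estate. The siblings take nothing because a surviving parent has priority.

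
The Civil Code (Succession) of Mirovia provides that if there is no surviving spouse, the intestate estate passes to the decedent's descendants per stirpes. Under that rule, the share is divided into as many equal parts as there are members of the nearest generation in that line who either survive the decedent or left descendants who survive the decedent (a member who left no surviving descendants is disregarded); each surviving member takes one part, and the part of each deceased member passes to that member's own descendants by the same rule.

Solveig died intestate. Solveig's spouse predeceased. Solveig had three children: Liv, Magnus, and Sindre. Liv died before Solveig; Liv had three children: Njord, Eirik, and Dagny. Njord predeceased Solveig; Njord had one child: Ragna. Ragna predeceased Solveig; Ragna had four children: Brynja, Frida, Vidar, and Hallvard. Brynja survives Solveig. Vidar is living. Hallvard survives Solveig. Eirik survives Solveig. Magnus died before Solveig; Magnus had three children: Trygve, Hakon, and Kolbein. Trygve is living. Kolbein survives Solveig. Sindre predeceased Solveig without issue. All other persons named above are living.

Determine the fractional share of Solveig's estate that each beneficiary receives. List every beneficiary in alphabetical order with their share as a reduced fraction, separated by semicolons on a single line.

There is no surviving spouse, so the entire estate passes to Solveig's descendants per stirpes.
Sindre left no surviving issue, so that branch lapses and is disregarded.
The estate is divided into 2 equal shares of 1/2 among Liv, Magnus.
Liv predeceased; the 1/2 allotted to Liv's branch passes to Liv's issue by representation.
The 1/2 is divided into 3 equal shares of 1/6 among Njord, Eirik, Dagny.
Njord predeceased; the 1/6 allotted to Njord's branch passes to Njord's issue by representation.
Ragna's line is the sole branch at this level, so the full 1/6 passes to Ragna's issue by representation.
The 1/6 is divided into 4 equal shares of 1/24 among Brynja, Frida, Vidar, Hallvard.
Brynja is living and takes 1/24.
Frida is living and takes 1/24.
Vidar is living and takes 1/24.
Hallvard is living and takes 1/24.
Eirik is living and takes 1/6.
Dagny is living and takes 1/6.
Magnus predeceased; the 1/2 allotted to Magnus's branch passes to Magnus's issue by representation.
The 1/2 is divided into 3 equal shares of 1/6 among Trygve, Hakon, Kolbein.
Trygve is living and takes 1/6.
Hakon is living and takes 1/6.
Kolbein is living and takes 1/6.

Brynja 1/24; Dagny 1/6; Eirik 1/6; Frida 1/24; Hakon 1/6; Hallvard 1/24; Kolbein 1/6; Trygve 1/6; Vidar 1/24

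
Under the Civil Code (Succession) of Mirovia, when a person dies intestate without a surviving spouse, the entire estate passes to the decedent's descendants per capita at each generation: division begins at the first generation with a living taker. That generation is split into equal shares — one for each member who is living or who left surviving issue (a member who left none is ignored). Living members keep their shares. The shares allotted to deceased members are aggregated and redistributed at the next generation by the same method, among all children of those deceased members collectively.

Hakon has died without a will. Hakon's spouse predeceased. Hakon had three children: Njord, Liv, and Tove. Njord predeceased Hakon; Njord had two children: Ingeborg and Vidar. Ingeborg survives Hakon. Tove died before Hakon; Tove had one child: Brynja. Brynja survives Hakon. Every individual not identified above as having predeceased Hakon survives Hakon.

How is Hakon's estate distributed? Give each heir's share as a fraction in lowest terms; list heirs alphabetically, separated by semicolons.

There is no surviving spouse, so the entire estate passes to Hakon's descendants per capita at each generation.
At generation 1 (Njord, Liv, Tove) there are 3 shares of (1)/3 = 1/3 each.
Living: Liv — each takes 1/3.
Deceased: Njord and Tove. Their combined 2/3 is pooled and carried to generation 2.
At generation 2 (Ingeborg, Vidar, Brynja) there are 3 shares of (2/3)/3 = 2/9 each.
Living: Ingeborg, Vidar, and Brynja — each takes 2/9.

Brynja 2/9; Ingeborg 2/9; Liv 1/3; Vidar 2/9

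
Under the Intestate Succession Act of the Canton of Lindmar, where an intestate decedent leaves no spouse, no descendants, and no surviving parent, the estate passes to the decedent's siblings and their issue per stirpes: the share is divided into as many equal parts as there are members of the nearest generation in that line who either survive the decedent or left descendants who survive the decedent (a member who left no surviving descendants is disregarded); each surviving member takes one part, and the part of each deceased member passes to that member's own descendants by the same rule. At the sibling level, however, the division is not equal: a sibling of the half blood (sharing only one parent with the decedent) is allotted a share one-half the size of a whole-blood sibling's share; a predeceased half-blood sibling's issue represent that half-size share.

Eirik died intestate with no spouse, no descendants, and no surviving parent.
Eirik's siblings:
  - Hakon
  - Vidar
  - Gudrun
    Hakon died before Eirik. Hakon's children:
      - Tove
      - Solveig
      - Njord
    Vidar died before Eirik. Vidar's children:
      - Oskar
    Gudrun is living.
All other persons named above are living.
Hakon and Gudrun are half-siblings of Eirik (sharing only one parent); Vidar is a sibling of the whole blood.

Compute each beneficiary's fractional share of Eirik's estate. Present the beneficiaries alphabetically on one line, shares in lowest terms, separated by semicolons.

Gudrun 1/4; Njord 1/12; Oskar 1/2; Solveig 1/12; Tove 1/12

No spouse, descendants, or parent survives, so the estate passes to Eirik's siblings per stirpes.
Half-blood siblings count for one-half the weight of whole-blood siblings at the initial division.
Dividing 1 in proportion to weights (total weight 2): Hakon (weight 1/2) → 1/4; Vidar (weight 1) → 1/2; Gudrun (weight 1/2) → 1/4.
Hakon predeceased; the 1/4 allotted to Hakon's branch passes to Hakon's issue by representation.
The 1/4 is divided into 3 equal shares of 1/12 among Tove, Solveig, Njord.
Tove is living and takes 1/12.
Solveig is living and takes 1/12.
Njord is living and takes 1/12.
Vidar predeceased; the 1/2 allotted to Vidar's branch passes to Vidar's issue by representation.
Oskar is the sole taker at this level and receives the full 1/2.
Gudrun is living and takes 1/4.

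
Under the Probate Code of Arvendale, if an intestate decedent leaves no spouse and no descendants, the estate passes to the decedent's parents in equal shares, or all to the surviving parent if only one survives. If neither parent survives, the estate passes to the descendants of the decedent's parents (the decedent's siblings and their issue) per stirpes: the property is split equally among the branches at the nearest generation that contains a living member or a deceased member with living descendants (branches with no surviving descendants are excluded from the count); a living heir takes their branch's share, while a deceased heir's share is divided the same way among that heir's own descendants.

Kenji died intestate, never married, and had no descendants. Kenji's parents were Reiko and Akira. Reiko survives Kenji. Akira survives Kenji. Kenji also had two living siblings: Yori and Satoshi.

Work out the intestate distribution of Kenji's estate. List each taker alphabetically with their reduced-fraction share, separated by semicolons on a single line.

Both parents survive, so Reiko and Akira each take 1/2. The siblings take nothing because a surviving parent has priority.

Akira 1/2; Reiko 1/2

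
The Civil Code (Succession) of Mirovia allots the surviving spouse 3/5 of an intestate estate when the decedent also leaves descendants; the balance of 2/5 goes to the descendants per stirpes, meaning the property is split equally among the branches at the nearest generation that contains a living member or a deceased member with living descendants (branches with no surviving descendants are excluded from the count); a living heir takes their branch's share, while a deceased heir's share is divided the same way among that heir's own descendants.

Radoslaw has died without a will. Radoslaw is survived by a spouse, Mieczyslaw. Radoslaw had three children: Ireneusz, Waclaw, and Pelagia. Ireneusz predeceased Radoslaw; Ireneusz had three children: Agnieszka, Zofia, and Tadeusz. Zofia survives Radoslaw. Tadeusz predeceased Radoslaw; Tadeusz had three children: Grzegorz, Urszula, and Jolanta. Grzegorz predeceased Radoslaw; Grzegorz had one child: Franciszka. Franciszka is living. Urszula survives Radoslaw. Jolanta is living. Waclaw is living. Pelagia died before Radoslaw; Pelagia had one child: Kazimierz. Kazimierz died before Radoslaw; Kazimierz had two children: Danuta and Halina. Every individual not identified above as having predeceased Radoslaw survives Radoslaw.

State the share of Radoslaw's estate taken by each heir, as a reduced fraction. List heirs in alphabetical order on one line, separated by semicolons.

Mieczyslaw, as surviving spouse, takes 3/5.
The remaining 2/5 passes to Radoslaw's descendants per stirpes.
The 2/5 is divided into 3 equal shares of 2/15 among Ireneusz, Waclaw, Pelagia.
Ireneusz predeceased; the 2/15 allotted to Ireneusz's branch passes to Ireneusz's issue by representation.
The 2/15 is divided into 3 equal shares of 2/45 among Agnieszka, Zofia, Tadeusz.
Agnieszka is living and takes 2/45.
Zofia is living and takes 2/45.
Tadeusz predeceased; the 2/45 allotted to Tadeusz's branch passes to Tadeusz's issue by representation.
The 2/45 is divided into 3 equal shares of 2/135 among Grzegorz, Urszula, Jolanta.
Grzegorz predeceased; the 2/135 allotted to Grzegorz's branch passes to Grzegorz's issue by representation.
Franciszka is the sole taker at this level and receives the full 2/135.
Urszula is living and takes 2/135.
Jolanta is living and takes 2/135.
Waclaw is living and takes 2/15.
Pelagia predeceased; the 2/15 allotted to Pelagia's branch passes to Pelagia's issue by representation.
Kazimierz's line is the sole branch at this level, so the full 2/15 passes to Kazimierz's issue by representation.
The 2/15 is divided into 2 equal shares of 1/15 among Danuta, Halina.
Danuta is living and takes 1/15.
Halina is living and takes 1/15.

Agnieszka 2/45; Danuta 1/15; Franciszka 2/135; Halina 1/15; Jolanta 2/135; Mieczyslaw 3/5; Urszula 2/135; Waclaw 2/15; Zofia 2/45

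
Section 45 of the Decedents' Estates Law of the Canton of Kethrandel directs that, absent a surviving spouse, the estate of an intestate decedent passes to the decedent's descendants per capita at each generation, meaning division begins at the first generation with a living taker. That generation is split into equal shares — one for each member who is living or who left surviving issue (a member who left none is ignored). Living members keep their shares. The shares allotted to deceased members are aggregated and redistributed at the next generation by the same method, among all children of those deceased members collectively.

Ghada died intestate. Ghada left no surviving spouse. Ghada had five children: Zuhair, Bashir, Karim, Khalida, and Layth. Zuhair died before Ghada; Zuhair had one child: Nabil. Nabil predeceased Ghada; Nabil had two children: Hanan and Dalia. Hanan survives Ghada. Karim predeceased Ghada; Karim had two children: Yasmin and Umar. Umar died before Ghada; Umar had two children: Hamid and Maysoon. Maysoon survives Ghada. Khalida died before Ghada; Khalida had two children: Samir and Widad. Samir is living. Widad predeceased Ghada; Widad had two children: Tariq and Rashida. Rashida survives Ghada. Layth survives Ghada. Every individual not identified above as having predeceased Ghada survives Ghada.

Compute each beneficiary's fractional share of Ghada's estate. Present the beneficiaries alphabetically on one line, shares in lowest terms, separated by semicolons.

Bashir 1/5; Dalia 3/50; Hamid 3/50; Hanan 3/50; Layth 1/5; Maysoon 3/50; Rashida 3/50; Samir 3/25; Tariq 3/50; Yasmin 3/25

There is no surviving spouse, so the entire estate passes to Ghada's descendants per capita at each generation.
At generation 1 (Zuhair, Bashir, Karim, Khalida, Layth) there are 5 shares of (1)/5 = 1/5 each.
Living: Bashir and Layth — each takes 1/5.
Deceased: Zuhair, Karim, and Khalida. Their combined 3/5 is pooled and carried to generation 2.
At generation 2 (Nabil, Yasmin, Umar, Samir, Widad) there are 5 shares of (3/5)/5 = 3/25 each.
Living: Yasmin and Samir — each takes 3/25.
Deceased: Nabil, Umar, and Widad. Their combined 9/25 is pooled and carried to generation 3.
At generation 3 (Hanan, Dalia, Hamid, Maysoon, Tariq, Rashida) there are 6 shares of (9/25)/6 = 3/50 each.
Living: Hanan, Dalia, Hamid, Maysoon, Tariq, and Rashida — each takes 3/50.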